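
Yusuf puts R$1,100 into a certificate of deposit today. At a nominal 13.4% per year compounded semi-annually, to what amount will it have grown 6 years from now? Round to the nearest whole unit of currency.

R$2,395

With 2 periods per year: i = 0.067, n = 12.
FV = 1,100 × (1 + 0.067)^12 = 2,395.3320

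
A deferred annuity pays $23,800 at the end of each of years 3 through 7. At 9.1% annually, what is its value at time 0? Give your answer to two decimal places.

$77,573.28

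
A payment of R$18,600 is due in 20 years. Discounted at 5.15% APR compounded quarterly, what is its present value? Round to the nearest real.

R$6,684

i = 0.0515/4 = 0.012875 per quarter; n = 20·4 = 80.
PV = FV·(1+i)^(−n) = 18,600 × 0.359362 = 6,684.1285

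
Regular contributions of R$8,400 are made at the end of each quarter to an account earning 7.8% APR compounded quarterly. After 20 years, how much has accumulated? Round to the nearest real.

R$1,588,634

i = 0.078/4 = 0.0195 per quarter; n = 20·4 = 80.
Accumulation factor s(80|0.0195) = 189.123116; FV = 8400 × 189.123116 = 1,588,634.1725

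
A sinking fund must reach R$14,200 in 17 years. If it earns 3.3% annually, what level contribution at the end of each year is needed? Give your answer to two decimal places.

FV-annuity factor = 22.321899; PMT = 14200 / 22.321899 = 636.1466

R$636.15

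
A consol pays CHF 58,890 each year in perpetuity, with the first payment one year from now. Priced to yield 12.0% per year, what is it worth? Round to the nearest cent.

CHF 490,750.00

PV = C/r = 58890/0.12 = 490,750.0000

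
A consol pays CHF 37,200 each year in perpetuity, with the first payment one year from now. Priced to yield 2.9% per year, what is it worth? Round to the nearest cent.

PV = C/r = 37200/0.029 = 1,282,758.6207

CHF 1,282,758.62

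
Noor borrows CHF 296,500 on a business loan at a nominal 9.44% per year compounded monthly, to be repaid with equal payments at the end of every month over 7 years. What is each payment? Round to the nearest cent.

CHF 4,836.89

i = 0.0944/12 = 0.00786667 per month; n = 7·12 = 84.
PMT = 296500 / ( [1 − (1+0.00786667)^(−84)] / 0.00786667 ) = 296500 / 61.299782 = 4,836.8850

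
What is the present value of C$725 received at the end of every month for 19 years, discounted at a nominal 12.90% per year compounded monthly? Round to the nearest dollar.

i = 0.129/12 = 0.01075 per month; n = 19·12 = 228.
PV = PMT · [1 − (1+i)^(−n)] / i = 725 · 84.898384 = 61,551.3282

C$61,551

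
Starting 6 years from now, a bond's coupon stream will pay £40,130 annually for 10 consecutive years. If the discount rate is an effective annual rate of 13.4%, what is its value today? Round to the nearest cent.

Value one period before first payment (t=5): 40130 × [1 − (1+0.134)^(−10)] / 0.134 = 40130 × 5.340592 = 214,317.9721
Discount back 5 years: 214,317.9721 × (1+0.134)^(−5) = 214,317.9721 × 0.533255 = 114,286.0752

£114,286.08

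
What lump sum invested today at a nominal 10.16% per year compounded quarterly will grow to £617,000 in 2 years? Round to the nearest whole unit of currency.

£504,822

With 4 periods per year: i = 0.0254, n = 8.
Discount factor = (1+0.0254)^(−8) = 0.818189; PV = 617,000 × 0.818189 = 504,822.4488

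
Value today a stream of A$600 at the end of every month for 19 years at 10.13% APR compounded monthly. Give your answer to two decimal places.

A$60,620.51

i = 0.1013/12 = 0.00844167 per month; n = 19·12 = 228.
PV = 600 × [1 − (1+0.00844167)^(−228)] / 0.00844167 = 600 × 101.034184 = 60,620.5103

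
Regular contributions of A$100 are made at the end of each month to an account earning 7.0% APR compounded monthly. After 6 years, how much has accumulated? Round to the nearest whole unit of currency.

A$8,916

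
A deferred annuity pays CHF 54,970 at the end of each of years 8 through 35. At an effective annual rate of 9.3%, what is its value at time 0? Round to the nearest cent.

CHF 290,878.10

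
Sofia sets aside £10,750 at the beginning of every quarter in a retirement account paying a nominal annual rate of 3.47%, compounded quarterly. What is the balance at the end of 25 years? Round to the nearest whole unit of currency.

£1,714,997

Periodic rate i = 0.0347/4 = 0.008675; n = 25 × 4 = 100 periods.
Accumulation factor s(100|0.008675) × (1+i) = 159.534614; FV = 10750 × 159.534614 = 1,714,997.0959
Payments are at the start of each period, so multiply by (1+i).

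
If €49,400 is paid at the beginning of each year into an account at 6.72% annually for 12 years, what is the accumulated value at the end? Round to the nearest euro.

Accumulation factor s(12|0.0672) × (1+i) = 18.778871; FV = 49400 × 18.778871 = 927,676.2159
Payments are at the start of each period, so multiply by (1+i).

€927,676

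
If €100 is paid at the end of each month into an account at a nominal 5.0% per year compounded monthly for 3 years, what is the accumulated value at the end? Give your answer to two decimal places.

€3,875.33

i = 0.05/12 = 0.00416667 per month; n = 3·12 = 36.
FV = PMT · [(1+i)^n − 1] / i = 100 · 38.753336 = 3,875.3336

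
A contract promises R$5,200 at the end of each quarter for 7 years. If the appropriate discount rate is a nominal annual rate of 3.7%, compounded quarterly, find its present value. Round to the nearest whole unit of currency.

R$127,756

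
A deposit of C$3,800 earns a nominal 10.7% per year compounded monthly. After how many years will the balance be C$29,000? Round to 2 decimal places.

Periodic rate i = 0.107/12 = 0.00891667.
(1+i)^n = 29000/3800 = 7.63158, so n = ln 7.63158 / ln 1.00892 = 228.9356 months
= 228.9356/12 years

19.08 years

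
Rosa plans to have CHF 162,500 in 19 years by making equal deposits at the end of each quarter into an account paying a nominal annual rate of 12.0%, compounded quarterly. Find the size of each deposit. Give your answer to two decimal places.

i = 0.12/4 = 0.03 per quarter; n = 19·4 = 76.
PMT = 162500 / ( [(1+0.03)^76 − 1] / 0.03 ) = 162500 / 281.809781 = 576.6301

CHF 576.63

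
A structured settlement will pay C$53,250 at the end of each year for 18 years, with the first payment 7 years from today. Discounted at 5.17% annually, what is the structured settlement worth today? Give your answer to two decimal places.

C$453,961.23

Value one period before first payment (t=6): 53250 × [1 − (1+0.0517)^(−18)] / 0.0517 = 53250 × 11.535871 = 614,285.1430
PV₀ = 614,285.1430 / (1+0.0517)^6 = 614,285.1430 / 1.353167 = 453,961.2343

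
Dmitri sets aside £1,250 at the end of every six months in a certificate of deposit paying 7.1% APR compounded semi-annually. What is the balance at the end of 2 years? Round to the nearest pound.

£5,273

With 2 periods per year: i = 0.0355, n = 4.
FV = 1250 × [(1+0.0355)^4 − 1] / 0.0355 = 1250 × 4.218086 = 5,272.6072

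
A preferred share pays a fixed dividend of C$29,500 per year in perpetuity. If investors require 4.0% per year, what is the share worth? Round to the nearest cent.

PV = C/r = 29500/0.04 = 737,500.0000

C$737,500.00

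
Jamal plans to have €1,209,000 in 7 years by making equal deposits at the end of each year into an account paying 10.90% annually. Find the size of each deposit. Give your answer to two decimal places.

€123,958.87

FV-annuity factor = 9.753235; PMT = 1.209e+06 / 9.753235 = 123,958.8747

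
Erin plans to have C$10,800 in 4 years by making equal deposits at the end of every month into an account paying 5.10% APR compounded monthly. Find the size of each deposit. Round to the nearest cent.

C$203.31

i = 0.051/12 = 0.00425 per month; n = 4·12 = 48.
PMT = 10800 / ( [(1+0.00425)^48 − 1] / 0.00425 ) = 10800 / 53.121922 = 203.3059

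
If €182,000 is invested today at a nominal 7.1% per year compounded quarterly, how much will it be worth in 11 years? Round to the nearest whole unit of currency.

€394,712

i = 0.071/4 = 0.01775 per quarter; n = 11·4 = 44.
FV = 182,000 × (1 + 0.01775)^44 = 394,711.9493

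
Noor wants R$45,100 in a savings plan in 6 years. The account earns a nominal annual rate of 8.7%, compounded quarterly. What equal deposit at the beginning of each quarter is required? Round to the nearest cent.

R$1,420.20

i = 0.087/4 = 0.02175 per quarter; n = 6·4 = 24.
PMT = 45100 / ( [(1+0.02175)^24 − 1] / 0.02175 × (1+i) ) = 45100 / 31.756006 = 1,420.2038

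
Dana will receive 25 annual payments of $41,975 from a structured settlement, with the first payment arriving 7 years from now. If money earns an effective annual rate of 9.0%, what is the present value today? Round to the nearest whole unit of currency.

$245,843

PV at t=6 (ordinary 25-year annuity): 41975 × a(25|0.09) = 41975 × 9.822580 = 412,302.7789
Discount back 6 years: 412,302.7789 × (1+0.09)^(−6) = 412,302.7789 × 0.596267 = 245,842.6759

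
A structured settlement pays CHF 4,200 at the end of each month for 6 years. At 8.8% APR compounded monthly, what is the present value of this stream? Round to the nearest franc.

With 12 periods per year: i = 0.00733333, n = 72.
PV = 4200 × [1 − (1+0.00733333)^(−72)] / 0.00733333 = 4200 × 55.783538 = 234,290.8594

CHF 234,291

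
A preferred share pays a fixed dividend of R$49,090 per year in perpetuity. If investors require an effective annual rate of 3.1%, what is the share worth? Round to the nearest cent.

R$1,583,548.39

PV = PMT / i = 49090 / 0.031 = 1,583,548.3871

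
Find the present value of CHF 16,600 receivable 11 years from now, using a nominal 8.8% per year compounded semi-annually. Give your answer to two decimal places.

Periodic rate i = 0.088/2 = 0.044; n = 11 × 2 = 22 periods.
PV = 16,600 / (1 + 0.044)^22 = 16,600 / 2.578760 = 6,437.2017

CHF 6,437.20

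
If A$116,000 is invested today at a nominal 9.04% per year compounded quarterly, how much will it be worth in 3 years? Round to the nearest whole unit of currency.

A$151,680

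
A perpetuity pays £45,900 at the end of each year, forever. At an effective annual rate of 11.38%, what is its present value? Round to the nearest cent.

£403,339.19

PV = C/r = 45900/0.1138 = 403,339.1916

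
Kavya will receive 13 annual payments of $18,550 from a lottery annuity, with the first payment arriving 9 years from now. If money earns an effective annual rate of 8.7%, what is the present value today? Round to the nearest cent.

$72,409.51

PV at t=8 (ordinary 13-year annuity): 18550 × a(13|0.087) = 18550 × 7.608308 = 141,134.1069
Discount back 8 years: 141,134.1069 × (1+0.087)^(−8) = 141,134.1069 × 0.513055 = 72,409.5130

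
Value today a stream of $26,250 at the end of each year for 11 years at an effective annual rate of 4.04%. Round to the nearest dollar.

PV = 26250 × [1 − (1+0.0404)^(−11)] / 0.0404 = 26250 × 8.741608 = 229,467.2105

$229,467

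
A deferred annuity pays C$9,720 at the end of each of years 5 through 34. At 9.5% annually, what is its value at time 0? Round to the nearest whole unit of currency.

Value one period before first payment (t=4): 9720 × [1 − (1+0.095)^(−30)] / 0.095 = 9720 × 9.834719 = 95,593.4710
Discount back 4 years: 95,593.4710 × (1+0.095)^(−4) = 95,593.4710 × 0.695574 = 66,492.3610

C$66,492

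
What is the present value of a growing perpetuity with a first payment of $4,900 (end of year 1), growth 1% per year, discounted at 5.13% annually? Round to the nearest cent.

$118,644.07

PV = D₁/(r − g) = 4900/(0.0513 − 0.01) = 118,644.0678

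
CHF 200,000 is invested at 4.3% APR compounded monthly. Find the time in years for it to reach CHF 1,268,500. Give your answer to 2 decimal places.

43.04 years

Periodic rate i = 0.043/12 = 0.00358333.
(1+i)^n = 1.2685e+06/200000 = 6.34250, so n = ln 6.34250 / ln 1.00358 = 516.4411 months
= 516.4411/12 years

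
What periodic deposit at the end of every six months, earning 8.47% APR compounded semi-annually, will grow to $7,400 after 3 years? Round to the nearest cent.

$1,109.07

Periodic rate i = 0.0847/2 = 0.04235; n = 3 × 2 = 6 periods.
FV-annuity factor = 6.672279; PMT = 7400 / 6.672279 = 1,109.0663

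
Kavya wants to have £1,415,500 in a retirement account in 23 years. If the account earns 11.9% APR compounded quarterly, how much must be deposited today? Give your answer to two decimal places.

i = 0.119/4 = 0.02975 per quarter; n = 23·4 = 92.
PV = 1,415,500 / (1 + 0.02975)^92 = 1,415,500 / 14.836302 = 95,407.8734

£95,407.87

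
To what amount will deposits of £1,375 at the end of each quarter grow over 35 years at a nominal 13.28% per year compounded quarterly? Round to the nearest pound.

Periodic rate i = 0.1328/4 = 0.0332; n = 35 × 4 = 140 periods.
FV = PMT · [(1+i)^n − 1] / i = 1375 · 2885.141349 = 3,967,069.3545

£3,967,069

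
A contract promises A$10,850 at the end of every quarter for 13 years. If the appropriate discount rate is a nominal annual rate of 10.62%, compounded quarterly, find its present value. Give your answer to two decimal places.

A$304,046.53

With 4 periods per year: i = 0.02655, n = 52.
Annuity factor a(52|0.02655) = 28.022722; PV = 10850 × 28.022722 = 304,046.5338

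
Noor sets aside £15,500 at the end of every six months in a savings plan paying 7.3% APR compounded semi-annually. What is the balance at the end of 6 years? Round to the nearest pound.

£228,278

i = 0.073/2 = 0.0365 per half-year; n = 6·2 = 12.
FV = PMT · [(1+i)^n − 1] / i = 15500 · 14.727633 = 228,278.3102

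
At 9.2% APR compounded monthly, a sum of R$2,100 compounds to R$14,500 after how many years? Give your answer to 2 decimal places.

Periodic rate i = 0.092/12 = 0.00766667.
(1+i)^n = 14500/2100 = 6.90476, so n = ln 6.90476 / ln 1.00767 = 252.9924 months
= 252.9924/12 years

21.08 years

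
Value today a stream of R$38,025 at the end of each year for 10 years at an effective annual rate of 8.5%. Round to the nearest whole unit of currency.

R$249,495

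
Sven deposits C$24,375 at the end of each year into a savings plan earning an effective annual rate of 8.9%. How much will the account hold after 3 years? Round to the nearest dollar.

C$79,826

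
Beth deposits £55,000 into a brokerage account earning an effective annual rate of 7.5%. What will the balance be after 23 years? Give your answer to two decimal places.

£290,240.07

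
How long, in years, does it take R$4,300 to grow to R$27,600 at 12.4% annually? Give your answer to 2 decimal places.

n = ln(27600/4300) / ln(1+0.124) = ln(6.41860) / 0.116894 = 15.9050 years

15.91 years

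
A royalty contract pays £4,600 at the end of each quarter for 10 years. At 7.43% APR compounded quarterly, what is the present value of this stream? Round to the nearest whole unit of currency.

i = 0.0743/4 = 0.018575 per quarter; n = 10·4 = 40.
PV = PMT · [1 − (1+i)^(−n)] / i = 4600 · 28.051778 = 129,038.1797

£129,038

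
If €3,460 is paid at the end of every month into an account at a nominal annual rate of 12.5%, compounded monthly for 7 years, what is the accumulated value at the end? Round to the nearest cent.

With 12 periods per year: i = 0.0104167, n = 84.
FV = 3460 × [(1+0.0104167)^84 − 1] / 0.0104167 = 3460 × 133.252107 = 461,052.2906

€461,052.29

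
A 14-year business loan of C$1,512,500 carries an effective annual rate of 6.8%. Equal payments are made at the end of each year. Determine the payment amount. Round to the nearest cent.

C$170,878.24

PMT = 1.5125e+06 / ( [1 − (1+0.068)^(−14)] / 0.068 ) = 1.5125e+06 / 8.851332 = 170,878.2372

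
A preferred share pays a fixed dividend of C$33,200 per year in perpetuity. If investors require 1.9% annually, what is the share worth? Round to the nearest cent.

C$1,747,368.42

PV = PMT / i = 33200 / 0.019 = 1,747,368.4211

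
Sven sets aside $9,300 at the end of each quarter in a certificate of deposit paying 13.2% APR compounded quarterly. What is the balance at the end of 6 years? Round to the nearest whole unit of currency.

i = 0.132/4 = 0.033 per quarter; n = 6·4 = 24.
FV = 9300 × [(1+0.033)^24 − 1] / 0.033 = 9300 × 35.750157 = 332,476.4571

$332,476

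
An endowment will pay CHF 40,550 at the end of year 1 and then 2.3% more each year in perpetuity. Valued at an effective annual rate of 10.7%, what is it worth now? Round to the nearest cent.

CHF 482,738.10

PV = D₁/(r − g) = 40550/(0.107 − 0.023) = 482,738.0952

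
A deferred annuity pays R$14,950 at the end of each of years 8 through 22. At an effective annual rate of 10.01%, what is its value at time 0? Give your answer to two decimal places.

PV at t=7 (ordinary 15-year annuity): 14950 × a(15|0.1001) = 14950 × 7.601740 = 113,646.0105
Discount back 7 years: 113,646.0105 × (1+0.1001)^(−7) = 113,646.0105 × 0.512832 = 58,281.2747

R$58,281.27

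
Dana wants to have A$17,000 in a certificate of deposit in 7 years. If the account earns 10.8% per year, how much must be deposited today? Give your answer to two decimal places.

A$8,292.22

PV = 17,000 / (1 + 0.108)^7 = 17,000 / 2.050115 = 8,292.2159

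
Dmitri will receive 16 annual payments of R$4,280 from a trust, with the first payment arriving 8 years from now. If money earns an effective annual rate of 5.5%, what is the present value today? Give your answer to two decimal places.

R$30,782.08

PV at t=7 (ordinary 16-year annuity): 4280 × a(16|0.055) = 4280 × 10.462162 = 44,778.0535
Discount back 7 years: 44,778.0535 × (1+0.055)^(−7) = 44,778.0535 × 0.687437 = 30,782.0822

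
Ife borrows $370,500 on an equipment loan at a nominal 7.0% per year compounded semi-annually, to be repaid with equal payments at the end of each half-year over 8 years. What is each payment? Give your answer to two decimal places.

$30,634.73

With 2 periods per year: i = 0.035, n = 16.
PMT = 370500 / ( [1 − (1+0.035)^(−16)] / 0.035 ) = 370500 / 12.094117 = 30,634.7298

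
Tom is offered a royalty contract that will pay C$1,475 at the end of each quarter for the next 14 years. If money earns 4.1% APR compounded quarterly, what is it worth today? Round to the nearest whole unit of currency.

Periodic rate i = 0.041/4 = 0.01025; n = 14 × 4 = 56 periods.
PV = PMT · [1 − (1+i)^(−n)] / i = 1475 · 42.447218 = 62,609.6461

C$62,610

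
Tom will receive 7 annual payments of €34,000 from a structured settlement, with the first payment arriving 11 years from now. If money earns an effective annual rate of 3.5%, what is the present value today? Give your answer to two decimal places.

€147,380.32

Value one period before first payment (t=10): 34000 × [1 − (1+0.035)^(−7)] / 0.035 = 34000 × 6.114544 = 207,894.4953
Discount back 10 years: 207,894.4953 × (1+0.035)^(−10) = 207,894.4953 × 0.708919 = 147,380.3190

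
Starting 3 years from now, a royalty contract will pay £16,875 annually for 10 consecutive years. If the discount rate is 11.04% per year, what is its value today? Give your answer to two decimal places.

PV at t=2 (ordinary 10-year annuity): 16875 × a(10|0.1104) = 16875 × 5.879367 = 99,214.3221
Discount back 2 years: 99,214.3221 × (1+0.1104)^(−2) = 99,214.3221 × 0.811038 = 80,466.5651

£80,466.57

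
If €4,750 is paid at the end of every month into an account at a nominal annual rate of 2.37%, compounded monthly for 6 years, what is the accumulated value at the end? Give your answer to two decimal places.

i = 0.0237/12 = 0.001975 per month; n = 6·12 = 72.
Accumulation factor s(72|0.001975) = 77.288876; FV = 4750 × 77.288876 = 367,122.1632

€367,122.16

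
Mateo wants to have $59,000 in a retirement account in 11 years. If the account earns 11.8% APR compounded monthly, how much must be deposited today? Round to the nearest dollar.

$16,214

i = 0.118/12 = 0.00983333 per month; n = 11·12 = 132.
PV = 59,000 / (1 + 0.00983333)^132 = 59,000 / 3.638821 = 16,214.0435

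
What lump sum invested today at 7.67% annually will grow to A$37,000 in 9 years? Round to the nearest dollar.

A$19,026

PV = FV·(1+i)^(−n) = 37,000 × 0.514218 = 19,026.0795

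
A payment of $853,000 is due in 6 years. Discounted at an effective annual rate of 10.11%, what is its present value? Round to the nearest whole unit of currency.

Discount factor = (1+0.1011)^(−6) = 0.561099; PV = 853,000 × 0.561099 = 478,617.3693

$478,617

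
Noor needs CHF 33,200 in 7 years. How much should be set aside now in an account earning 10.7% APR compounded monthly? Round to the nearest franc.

Periodic rate i = 0.107/12 = 0.00891667; n = 7 × 12 = 84 periods.
Discount factor = (1+0.00891667)^(−84) = 0.474411; PV = 33,200 × 0.474411 = 15,750.4581

CHF 15,750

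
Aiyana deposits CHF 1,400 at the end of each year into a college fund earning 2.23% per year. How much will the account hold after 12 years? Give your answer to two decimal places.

CHF 19,021.65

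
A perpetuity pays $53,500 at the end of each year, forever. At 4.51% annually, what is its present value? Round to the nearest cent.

$1,186,252.77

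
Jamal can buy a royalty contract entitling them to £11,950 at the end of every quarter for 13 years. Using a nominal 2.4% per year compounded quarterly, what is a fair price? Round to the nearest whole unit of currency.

i = 0.024/4 = 0.006 per quarter; n = 13·4 = 52.
Annuity factor a(52|0.006) = 44.555958; PV = 11950 × 44.555958 = 532,443.6964

£532,444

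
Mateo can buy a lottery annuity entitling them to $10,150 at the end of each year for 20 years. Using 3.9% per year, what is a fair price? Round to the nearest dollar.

Annuity factor a(20|0.039) = 13.711465; PV = 10150 × 13.711465 = 139,171.3718

$139,171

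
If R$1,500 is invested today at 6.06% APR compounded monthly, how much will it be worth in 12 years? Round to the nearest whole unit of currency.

R$3,098

i = 0.0606/12 = 0.00505 per month; n = 12·12 = 144.
1,500 × (1+0.00505)^144 = 1,500 × 2.065495 = 3,098.2427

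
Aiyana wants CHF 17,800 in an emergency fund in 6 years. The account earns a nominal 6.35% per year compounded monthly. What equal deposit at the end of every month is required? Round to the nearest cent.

CHF 203.76

i = 0.0635/12 = 0.00529167 per month; n = 6·12 = 72.
PMT = 17800 / ( [(1+0.00529167)^72 − 1] / 0.00529167 ) = 17800 / 87.359618 = 203.7555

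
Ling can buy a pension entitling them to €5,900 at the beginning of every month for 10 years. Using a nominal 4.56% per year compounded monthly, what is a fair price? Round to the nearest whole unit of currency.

€569,859

With 12 periods per year: i = 0.0038, n = 120.
Annuity factor a(120|0.0038) × (1+i) = 96.586211; PV = 5900 × 96.586211 = 569,858.6454
(Beginning-of-period payments → annuity-due factor ×(1+i).)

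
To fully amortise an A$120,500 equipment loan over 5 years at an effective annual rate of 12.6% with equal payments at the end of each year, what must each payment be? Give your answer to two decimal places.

A$33,926.15

PMT = 120500 / ( [1 − (1+0.126)^(−5)] / 0.126 ) = 120500 / 3.551832 = 33,926.1543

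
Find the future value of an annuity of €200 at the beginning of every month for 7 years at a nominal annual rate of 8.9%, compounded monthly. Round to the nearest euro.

€23,369

With 12 periods per year: i = 0.00741667, n = 84.
FV = PMT · [(1+i)^n − 1] / i × (1+i) = 200 · 116.846533 = 23,369.3066
(Beginning-of-period payments → annuity-due factor ×(1+i).)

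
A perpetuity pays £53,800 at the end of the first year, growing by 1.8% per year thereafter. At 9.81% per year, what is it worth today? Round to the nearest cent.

PV = D₁/(r − g) = 53800/(0.0981 − 0.018) = 671,660.4245

£671,660.42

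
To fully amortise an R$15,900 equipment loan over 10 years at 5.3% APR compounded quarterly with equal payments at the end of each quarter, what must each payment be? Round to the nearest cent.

Periodic rate i = 0.053/4 = 0.01325; n = 10 × 4 = 40 periods.
Annuity-PV factor = 30.893796; PMT = 15900 / 30.893796 = 514.6664

R$514.67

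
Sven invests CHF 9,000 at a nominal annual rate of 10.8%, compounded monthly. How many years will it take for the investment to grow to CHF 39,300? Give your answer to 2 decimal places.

Periodic rate i = 0.108/12 = 0.009.
n = ln(39300/9000) / ln(1+0.009) = ln(4.36667) / 0.008960 = 164.5137 months
= 164.5137/12 years

13.71 years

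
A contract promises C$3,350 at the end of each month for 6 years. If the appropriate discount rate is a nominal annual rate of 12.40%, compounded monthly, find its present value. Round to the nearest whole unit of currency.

C$169,544

With 12 periods per year: i = 0.0103333, n = 72.
Annuity factor a(72|0.0103333) = 50.610295; PV = 3350 × 50.610295 = 169,544.4867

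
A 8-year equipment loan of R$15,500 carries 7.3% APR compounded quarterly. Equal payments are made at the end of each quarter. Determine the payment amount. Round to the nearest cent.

R$643.79

With 4 periods per year: i = 0.01825, n = 32.
Annuity-PV factor = 24.076323; PMT = 15500 / 24.076323 = 643.7860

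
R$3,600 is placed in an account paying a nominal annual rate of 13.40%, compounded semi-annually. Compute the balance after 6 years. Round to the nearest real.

R$7,839

Periodic rate i = 0.134/2 = 0.067; n = 6 × 2 = 12 periods.
FV = 3,600 × (1 + 0.067)^12 = 7,839.2684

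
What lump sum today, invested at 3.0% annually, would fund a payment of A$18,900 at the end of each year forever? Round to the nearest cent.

A$630,000.00

PV = PMT / i = 18900 / 0.03 = 630,000.0000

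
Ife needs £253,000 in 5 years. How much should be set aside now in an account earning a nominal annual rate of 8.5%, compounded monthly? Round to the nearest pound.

£165,652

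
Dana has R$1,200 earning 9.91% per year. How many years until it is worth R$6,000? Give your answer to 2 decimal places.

17.03 years

n = ln(6000/1200) / ln(1+0.0991) = ln(5.00000) / 0.094492 = 17.0326 years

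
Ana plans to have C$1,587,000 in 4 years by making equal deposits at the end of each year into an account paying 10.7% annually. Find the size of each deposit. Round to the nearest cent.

C$338,450.18

FV-annuity factor = 4.689021; PMT = 1.587e+06 / 4.689021 = 338,450.1766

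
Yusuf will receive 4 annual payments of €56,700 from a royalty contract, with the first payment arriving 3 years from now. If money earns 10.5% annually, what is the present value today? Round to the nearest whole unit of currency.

PV at t=2 (ordinary 4-year annuity): 56700 × a(4|0.105) = 56700 × 3.135858 = 177,803.1677
PV₀ = 177,803.1677 / (1+0.105)^2 = 177,803.1677 / 1.221025 = 145,617.9584

€145,618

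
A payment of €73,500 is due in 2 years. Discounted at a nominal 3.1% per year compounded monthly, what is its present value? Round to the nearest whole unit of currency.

i = 0.031/12 = 0.00258333 per month; n = 2·12 = 24.
Discount factor = (1+0.00258333)^(−24) = 0.939958; PV = 73,500 × 0.939958 = 69,086.9152

€69,087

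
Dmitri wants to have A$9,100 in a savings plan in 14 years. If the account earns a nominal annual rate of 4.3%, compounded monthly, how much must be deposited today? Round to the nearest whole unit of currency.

With 12 periods per year: i = 0.00358333, n = 168.
PV = 9,100 / (1 + 0.00358333)^168 = 9,100 / 1.823803 = 4,989.5735

A$4,990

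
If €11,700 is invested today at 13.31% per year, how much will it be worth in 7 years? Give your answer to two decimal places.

€28,058.44

11,700 × (1+0.1331)^7 = 11,700 × 2.398157 = 28,058.4411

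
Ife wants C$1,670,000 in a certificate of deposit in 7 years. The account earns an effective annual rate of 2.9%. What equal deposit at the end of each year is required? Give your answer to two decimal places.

C$218,606.31

PMT = 1.67e+06 / ( [(1+0.029)^7 − 1] / 0.029 ) = 1.67e+06 / 7.639304 = 218,606.3135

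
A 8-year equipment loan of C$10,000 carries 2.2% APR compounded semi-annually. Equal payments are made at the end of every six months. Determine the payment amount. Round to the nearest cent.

C$685.03

With 2 periods per year: i = 0.011, n = 16.
PMT = 10000 / ( [1 − (1+0.011)^(−16)] / 0.011 ) = 10000 / 14.597796 = 685.0349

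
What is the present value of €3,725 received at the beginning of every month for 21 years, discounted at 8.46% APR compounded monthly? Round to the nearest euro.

€441,494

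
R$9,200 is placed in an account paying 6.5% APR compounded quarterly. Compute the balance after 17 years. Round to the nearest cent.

R$27,531.24

Periodic rate i = 0.065/4 = 0.01625; n = 17 × 4 = 68 periods.
FV = 9,200 × (1 + 0.01625)^68 = 27,531.2425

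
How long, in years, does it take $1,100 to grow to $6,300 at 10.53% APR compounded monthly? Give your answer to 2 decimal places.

16.65 years

Periodic rate i = 0.1053/12 = 0.008775.
(1+i)^n = 6300/1100 = 5.72727, so n = ln 5.72727 / ln 1.00877 = 199.7590 months
= 199.7590/12 years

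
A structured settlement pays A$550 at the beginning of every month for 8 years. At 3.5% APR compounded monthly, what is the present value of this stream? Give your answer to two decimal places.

A$46,128.26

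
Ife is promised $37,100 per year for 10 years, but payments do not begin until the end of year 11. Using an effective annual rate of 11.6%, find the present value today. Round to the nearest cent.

Value one period before first payment (t=10): 37100 × [1 − (1+0.116)^(−10)] / 0.116 = 37100 × 5.743953 = 213,100.6667
PV₀ = 213,100.6667 / (1+0.116)^10 = 213,100.6667 / 2.996691 = 71,111.9950

$71,111.99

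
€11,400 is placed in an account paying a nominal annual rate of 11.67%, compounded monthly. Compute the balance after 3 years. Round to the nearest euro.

€16,152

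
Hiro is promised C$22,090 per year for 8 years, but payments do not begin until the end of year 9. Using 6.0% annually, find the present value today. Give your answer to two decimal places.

C$86,064.88

PV at t=8 (ordinary 8-year annuity): 22090 × a(8|0.06) = 22090 × 6.209794 = 137,174.3453
PV₀ = 137,174.3453 / (1+0.06)^8 = 137,174.3453 / 1.593848 = 86,064.8813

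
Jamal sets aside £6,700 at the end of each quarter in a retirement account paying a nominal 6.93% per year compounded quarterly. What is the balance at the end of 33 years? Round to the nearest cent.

£3,346,501.04

With 4 periods per year: i = 0.017325, n = 132.
FV = PMT · [(1+i)^n − 1] / i = 6700 · 499.477767 = 3,346,501.0422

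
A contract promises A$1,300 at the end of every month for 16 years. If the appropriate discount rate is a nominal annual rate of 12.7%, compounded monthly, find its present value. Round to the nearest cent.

With 12 periods per year: i = 0.0105833, n = 192.
Annuity factor a(192|0.0105833) = 81.970381; PV = 1300 × 81.970381 = 106,561.4958

A$106,561.50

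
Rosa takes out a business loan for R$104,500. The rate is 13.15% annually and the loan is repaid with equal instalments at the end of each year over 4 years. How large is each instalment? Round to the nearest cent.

R$35,241.85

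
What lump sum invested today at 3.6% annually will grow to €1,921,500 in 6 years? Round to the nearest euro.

Discount factor = (1+0.036)^(−6) = 0.808801; PV = 1,921,500 × 0.808801 = 1,554,110.3629

€1,554,110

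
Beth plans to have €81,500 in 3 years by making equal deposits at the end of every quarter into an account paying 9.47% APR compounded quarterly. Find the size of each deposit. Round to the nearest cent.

€5,952.08

i = 0.0947/4 = 0.023675 per quarter; n = 3·4 = 12.
FV-annuity factor = 13.692686; PMT = 81500 / 13.692686 = 5,952.0829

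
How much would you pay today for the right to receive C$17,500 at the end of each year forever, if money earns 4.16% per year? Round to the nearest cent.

C$420,673.08

PV = C/r = 17500/0.0416 = 420,673.0769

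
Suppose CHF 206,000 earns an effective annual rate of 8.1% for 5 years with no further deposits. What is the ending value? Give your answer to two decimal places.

CHF 304,085.48

206,000 × (1+0.081)^5 = 206,000 × 1.476143 = 304,085.4849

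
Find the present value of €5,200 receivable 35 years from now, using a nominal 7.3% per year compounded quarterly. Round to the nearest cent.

Periodic rate i = 0.073/4 = 0.01825; n = 35 × 4 = 140 periods.
Discount factor = (1+0.01825)^(−140) = 0.079503; PV = 5,200 × 0.079503 = 413.4136

€413.41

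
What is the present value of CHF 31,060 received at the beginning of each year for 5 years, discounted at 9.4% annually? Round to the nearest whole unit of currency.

PV = 31060 × [1 − (1+0.094)^(−5)] / 0.094 × (1+i) = 31060 × 4.211479 = 130,808.5239
(annuity-due: payments at period start, so ×(1+i).)

CHF 130,809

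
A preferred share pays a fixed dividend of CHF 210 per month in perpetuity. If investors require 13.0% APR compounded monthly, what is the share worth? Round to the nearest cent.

CHF 19,384.62

Periodic rate i = 0.13/12 = 0.0108333.
PV = C/r = 210/0.0108333 = 19,384.6154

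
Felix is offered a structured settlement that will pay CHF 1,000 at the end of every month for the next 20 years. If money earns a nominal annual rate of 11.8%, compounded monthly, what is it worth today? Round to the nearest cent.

CHF 91,981.53

i = 0.118/12 = 0.00983333 per month; n = 20·12 = 240.
PV = PMT · [1 − (1+i)^(−n)] / i = 1000 · 91.981527 = 91,981.5274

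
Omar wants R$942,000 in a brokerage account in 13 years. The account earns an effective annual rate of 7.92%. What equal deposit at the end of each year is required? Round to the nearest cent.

R$44,053.24

FV-annuity factor = 21.383218; PMT = 942000 / 21.383218 = 44,053.2391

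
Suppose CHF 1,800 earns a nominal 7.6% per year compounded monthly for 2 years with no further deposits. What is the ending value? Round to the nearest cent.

CHF 2,094.48

Periodic rate i = 0.076/12 = 0.00633333; n = 2 × 12 = 24 periods.
FV = PV·(1+i)^n = 1,800 × 1.163602 = 2,094.4843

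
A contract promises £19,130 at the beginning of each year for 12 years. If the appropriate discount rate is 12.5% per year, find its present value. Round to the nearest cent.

Annuity factor a(12|0.125) × (1+i) = 6.810161; PV = 19130 × 6.810161 = 130,278.3747
(Beginning-of-period payments → annuity-due factor ×(1+i).)

£130,278.37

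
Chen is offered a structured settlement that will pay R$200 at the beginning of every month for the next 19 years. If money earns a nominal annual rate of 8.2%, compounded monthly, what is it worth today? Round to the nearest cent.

i = 0.082/12 = 0.00683333 per month; n = 19·12 = 228.
PV = PMT · [1 − (1+i)^(−n)] / i × (1+i) = 200 · 116.152889 = 23,230.5779
(annuity-due: payments at period start, so ×(1+i).)

R$23,230.58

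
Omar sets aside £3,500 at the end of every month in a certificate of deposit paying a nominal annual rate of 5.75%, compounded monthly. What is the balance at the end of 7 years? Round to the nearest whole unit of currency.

i = 0.0575/12 = 0.00479167 per month; n = 7·12 = 84.
FV = PMT · [(1+i)^n − 1] / i = 3500 · 103.121114 = 360,923.8991

£360,924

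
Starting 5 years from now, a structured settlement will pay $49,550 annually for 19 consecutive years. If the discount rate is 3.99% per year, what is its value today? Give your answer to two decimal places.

$556,982.23

PV at t=4 (ordinary 19-year annuity): 49550 × a(19|0.0399) = 49550 × 13.145103 = 651,339.8496
PV₀ = 651,339.8496 / (1+0.0399)^4 = 651,339.8496 / 1.169409 = 556,982.2262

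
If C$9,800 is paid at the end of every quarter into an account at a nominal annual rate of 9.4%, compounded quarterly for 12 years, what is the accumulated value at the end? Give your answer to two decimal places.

C$854,650.02

i = 0.094/4 = 0.0235 per quarter; n = 12·4 = 48.
FV = 9800 × [(1+0.0235)^48 − 1] / 0.0235 = 9800 × 87.209186 = 854,650.0217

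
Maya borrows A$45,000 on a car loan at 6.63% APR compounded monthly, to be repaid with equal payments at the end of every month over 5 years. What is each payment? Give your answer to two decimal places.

A$883.22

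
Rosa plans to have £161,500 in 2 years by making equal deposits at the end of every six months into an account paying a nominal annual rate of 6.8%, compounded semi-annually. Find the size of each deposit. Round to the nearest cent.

Periodic rate i = 0.068/2 = 0.034; n = 2 × 2 = 4 periods.
PMT = 161500 / ( [(1+0.034)^4 − 1] / 0.034 ) = 161500 / 4.208663 = 38,373.2288

£38,373.23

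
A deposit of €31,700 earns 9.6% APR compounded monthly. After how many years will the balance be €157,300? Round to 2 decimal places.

16.75 years

Periodic rate i = 0.096/12 = 0.008.
n = ln(157300/31700) / ln(1+0.008) = ln(4.96215) / 0.007968 = 201.0296 months
= 201.0296/12 years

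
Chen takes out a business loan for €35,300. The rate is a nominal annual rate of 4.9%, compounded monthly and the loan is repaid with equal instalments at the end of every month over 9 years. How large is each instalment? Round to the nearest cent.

With 12 periods per year: i = 0.00408333, n = 108.
Annuity-PV factor = 87.190852; PMT = 35300 / 87.190852 = 404.8590

€404.86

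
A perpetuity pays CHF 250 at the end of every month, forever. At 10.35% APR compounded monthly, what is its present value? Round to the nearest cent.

CHF 28,985.51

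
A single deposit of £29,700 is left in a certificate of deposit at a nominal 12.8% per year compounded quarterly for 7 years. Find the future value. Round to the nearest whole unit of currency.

£71,744

Periodic rate i = 0.128/4 = 0.032; n = 7 × 4 = 28 periods.
FV = 29,700 × (1 + 0.032)^28 = 71,744.3943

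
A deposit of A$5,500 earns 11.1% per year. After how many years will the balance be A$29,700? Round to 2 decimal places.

16.02 years

(1+i)^n = 29700/5500 = 5.40000, so n = ln 5.40000 / ln 1.111 = 16.0212 years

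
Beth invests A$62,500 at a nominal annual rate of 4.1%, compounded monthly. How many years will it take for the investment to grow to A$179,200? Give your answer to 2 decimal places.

25.73 years

Periodic rate i = 0.041/12 = 0.00341667.
(1+i)^n = 179200/62500 = 2.86720, so n = ln 2.86720 / ln 1.00342 = 308.8198 months
= 308.8198/12 years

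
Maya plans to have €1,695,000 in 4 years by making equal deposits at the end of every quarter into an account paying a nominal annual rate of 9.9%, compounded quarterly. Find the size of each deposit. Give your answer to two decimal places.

€87,631.57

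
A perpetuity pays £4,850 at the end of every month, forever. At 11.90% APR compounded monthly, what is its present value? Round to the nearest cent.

£489,075.63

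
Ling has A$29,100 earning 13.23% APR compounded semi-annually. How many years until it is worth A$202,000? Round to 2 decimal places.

15.12 years

Periodic rate i = 0.1323/2 = 0.06615.
n = ln(202000/29100) / ln(1+0.06615) = ln(6.94158) / 0.064054 = 30.2484 half-years
= 30.2484/2 years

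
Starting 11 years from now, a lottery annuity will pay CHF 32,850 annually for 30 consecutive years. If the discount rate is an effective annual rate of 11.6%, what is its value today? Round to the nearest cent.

CHF 90,989.15

Value one period before first payment (t=10): 32850 × [1 − (1+0.116)^(−30)] / 0.116 = 32850 × 8.300346 = 272,666.3650
Discount back 10 years: 272,666.3650 × (1+0.116)^(−10) = 272,666.3650 × 0.333701 = 90,989.1530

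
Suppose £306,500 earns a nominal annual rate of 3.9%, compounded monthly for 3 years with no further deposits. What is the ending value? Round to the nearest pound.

£344,477

Periodic rate i = 0.039/12 = 0.00325; n = 3 × 12 = 36 periods.
FV = PV·(1+i)^n = 306,500 × 1.123906 = 344,477.2468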